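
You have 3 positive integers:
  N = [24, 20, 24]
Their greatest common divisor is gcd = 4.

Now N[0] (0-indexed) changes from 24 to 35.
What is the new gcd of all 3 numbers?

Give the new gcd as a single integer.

Numbers: [24, 20, 24], gcd = 4
Change: index 0, 24 -> 35
gcd of the OTHER numbers (without index 0): gcd([20, 24]) = 4
New gcd = gcd(g_others, new_val) = gcd(4, 35) = 1

Answer: 1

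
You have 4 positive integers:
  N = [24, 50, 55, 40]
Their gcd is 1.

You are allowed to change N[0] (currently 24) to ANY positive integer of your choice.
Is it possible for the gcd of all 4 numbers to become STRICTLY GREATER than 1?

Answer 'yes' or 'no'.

Answer: yes

Derivation:
Current gcd = 1
gcd of all OTHER numbers (without N[0]=24): gcd([50, 55, 40]) = 5
The new gcd after any change is gcd(5, new_value).
This can be at most 5.
Since 5 > old gcd 1, the gcd CAN increase (e.g., set N[0] = 5).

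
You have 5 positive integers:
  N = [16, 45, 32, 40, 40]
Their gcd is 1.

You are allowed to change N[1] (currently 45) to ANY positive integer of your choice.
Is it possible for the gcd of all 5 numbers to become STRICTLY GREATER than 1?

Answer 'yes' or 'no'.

Current gcd = 1
gcd of all OTHER numbers (without N[1]=45): gcd([16, 32, 40, 40]) = 8
The new gcd after any change is gcd(8, new_value).
This can be at most 8.
Since 8 > old gcd 1, the gcd CAN increase (e.g., set N[1] = 8).

Answer: yes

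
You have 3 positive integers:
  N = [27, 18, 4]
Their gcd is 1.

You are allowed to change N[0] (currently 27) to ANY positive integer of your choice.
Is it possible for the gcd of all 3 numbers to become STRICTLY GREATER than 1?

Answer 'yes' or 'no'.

Answer: yes

Derivation:
Current gcd = 1
gcd of all OTHER numbers (without N[0]=27): gcd([18, 4]) = 2
The new gcd after any change is gcd(2, new_value).
This can be at most 2.
Since 2 > old gcd 1, the gcd CAN increase (e.g., set N[0] = 2).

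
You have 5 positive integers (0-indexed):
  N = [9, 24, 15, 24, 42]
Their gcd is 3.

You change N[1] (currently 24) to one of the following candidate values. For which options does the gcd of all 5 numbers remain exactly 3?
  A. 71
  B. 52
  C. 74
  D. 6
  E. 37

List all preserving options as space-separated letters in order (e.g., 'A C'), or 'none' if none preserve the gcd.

Old gcd = 3; gcd of others (without N[1]) = 3
New gcd for candidate v: gcd(3, v). Preserves old gcd iff gcd(3, v) = 3.
  Option A: v=71, gcd(3,71)=1 -> changes
  Option B: v=52, gcd(3,52)=1 -> changes
  Option C: v=74, gcd(3,74)=1 -> changes
  Option D: v=6, gcd(3,6)=3 -> preserves
  Option E: v=37, gcd(3,37)=1 -> changes

Answer: D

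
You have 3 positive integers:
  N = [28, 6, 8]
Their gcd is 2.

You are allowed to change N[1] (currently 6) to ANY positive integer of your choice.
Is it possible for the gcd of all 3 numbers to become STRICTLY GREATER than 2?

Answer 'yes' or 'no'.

Answer: yes

Derivation:
Current gcd = 2
gcd of all OTHER numbers (without N[1]=6): gcd([28, 8]) = 4
The new gcd after any change is gcd(4, new_value).
This can be at most 4.
Since 4 > old gcd 2, the gcd CAN increase (e.g., set N[1] = 4).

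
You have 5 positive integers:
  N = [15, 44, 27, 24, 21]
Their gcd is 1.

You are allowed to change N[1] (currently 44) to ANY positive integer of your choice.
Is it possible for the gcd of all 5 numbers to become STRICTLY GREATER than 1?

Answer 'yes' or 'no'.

Current gcd = 1
gcd of all OTHER numbers (without N[1]=44): gcd([15, 27, 24, 21]) = 3
The new gcd after any change is gcd(3, new_value).
This can be at most 3.
Since 3 > old gcd 1, the gcd CAN increase (e.g., set N[1] = 3).

Answer: yes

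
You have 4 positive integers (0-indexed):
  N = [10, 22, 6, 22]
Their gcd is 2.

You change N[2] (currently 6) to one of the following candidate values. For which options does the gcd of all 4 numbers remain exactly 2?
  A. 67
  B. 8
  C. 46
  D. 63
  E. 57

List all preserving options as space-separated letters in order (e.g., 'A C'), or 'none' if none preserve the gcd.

Old gcd = 2; gcd of others (without N[2]) = 2
New gcd for candidate v: gcd(2, v). Preserves old gcd iff gcd(2, v) = 2.
  Option A: v=67, gcd(2,67)=1 -> changes
  Option B: v=8, gcd(2,8)=2 -> preserves
  Option C: v=46, gcd(2,46)=2 -> preserves
  Option D: v=63, gcd(2,63)=1 -> changes
  Option E: v=57, gcd(2,57)=1 -> changes

Answer: B C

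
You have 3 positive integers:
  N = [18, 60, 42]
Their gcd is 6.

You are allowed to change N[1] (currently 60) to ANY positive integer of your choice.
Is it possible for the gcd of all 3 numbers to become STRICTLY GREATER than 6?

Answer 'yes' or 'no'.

Current gcd = 6
gcd of all OTHER numbers (without N[1]=60): gcd([18, 42]) = 6
The new gcd after any change is gcd(6, new_value).
This can be at most 6.
Since 6 = old gcd 6, the gcd can only stay the same or decrease.

Answer: no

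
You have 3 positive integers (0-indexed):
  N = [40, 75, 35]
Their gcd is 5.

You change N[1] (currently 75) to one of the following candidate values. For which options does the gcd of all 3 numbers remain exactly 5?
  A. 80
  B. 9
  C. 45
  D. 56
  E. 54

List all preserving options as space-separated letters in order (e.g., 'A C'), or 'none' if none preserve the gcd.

Old gcd = 5; gcd of others (without N[1]) = 5
New gcd for candidate v: gcd(5, v). Preserves old gcd iff gcd(5, v) = 5.
  Option A: v=80, gcd(5,80)=5 -> preserves
  Option B: v=9, gcd(5,9)=1 -> changes
  Option C: v=45, gcd(5,45)=5 -> preserves
  Option D: v=56, gcd(5,56)=1 -> changes
  Option E: v=54, gcd(5,54)=1 -> changes

Answer: A C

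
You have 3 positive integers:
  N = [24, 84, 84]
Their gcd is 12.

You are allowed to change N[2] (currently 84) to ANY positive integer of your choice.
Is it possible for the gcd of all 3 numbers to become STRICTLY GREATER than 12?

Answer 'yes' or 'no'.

Current gcd = 12
gcd of all OTHER numbers (without N[2]=84): gcd([24, 84]) = 12
The new gcd after any change is gcd(12, new_value).
This can be at most 12.
Since 12 = old gcd 12, the gcd can only stay the same or decrease.

Answer: no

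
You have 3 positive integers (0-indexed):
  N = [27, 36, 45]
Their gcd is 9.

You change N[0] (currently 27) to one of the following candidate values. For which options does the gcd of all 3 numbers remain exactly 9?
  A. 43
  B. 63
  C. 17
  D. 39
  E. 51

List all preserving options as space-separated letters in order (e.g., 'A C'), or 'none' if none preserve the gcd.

Old gcd = 9; gcd of others (without N[0]) = 9
New gcd for candidate v: gcd(9, v). Preserves old gcd iff gcd(9, v) = 9.
  Option A: v=43, gcd(9,43)=1 -> changes
  Option B: v=63, gcd(9,63)=9 -> preserves
  Option C: v=17, gcd(9,17)=1 -> changes
  Option D: v=39, gcd(9,39)=3 -> changes
  Option E: v=51, gcd(9,51)=3 -> changes

Answer: B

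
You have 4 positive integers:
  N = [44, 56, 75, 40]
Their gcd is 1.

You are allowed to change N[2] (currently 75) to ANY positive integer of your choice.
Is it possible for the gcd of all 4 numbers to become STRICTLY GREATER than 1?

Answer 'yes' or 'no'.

Answer: yes

Derivation:
Current gcd = 1
gcd of all OTHER numbers (without N[2]=75): gcd([44, 56, 40]) = 4
The new gcd after any change is gcd(4, new_value).
This can be at most 4.
Since 4 > old gcd 1, the gcd CAN increase (e.g., set N[2] = 4).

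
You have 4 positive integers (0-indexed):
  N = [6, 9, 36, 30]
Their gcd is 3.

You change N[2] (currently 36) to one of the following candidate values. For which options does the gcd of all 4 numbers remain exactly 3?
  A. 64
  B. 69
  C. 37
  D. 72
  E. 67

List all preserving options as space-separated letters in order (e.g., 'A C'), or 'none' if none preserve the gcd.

Answer: B D

Derivation:
Old gcd = 3; gcd of others (without N[2]) = 3
New gcd for candidate v: gcd(3, v). Preserves old gcd iff gcd(3, v) = 3.
  Option A: v=64, gcd(3,64)=1 -> changes
  Option B: v=69, gcd(3,69)=3 -> preserves
  Option C: v=37, gcd(3,37)=1 -> changes
  Option D: v=72, gcd(3,72)=3 -> preserves
  Option E: v=67, gcd(3,67)=1 -> changes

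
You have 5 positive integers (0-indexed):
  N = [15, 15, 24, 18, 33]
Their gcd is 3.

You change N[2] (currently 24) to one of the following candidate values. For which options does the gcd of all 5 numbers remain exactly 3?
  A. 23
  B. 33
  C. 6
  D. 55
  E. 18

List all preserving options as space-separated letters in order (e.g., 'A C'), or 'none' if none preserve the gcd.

Answer: B C E

Derivation:
Old gcd = 3; gcd of others (without N[2]) = 3
New gcd for candidate v: gcd(3, v). Preserves old gcd iff gcd(3, v) = 3.
  Option A: v=23, gcd(3,23)=1 -> changes
  Option B: v=33, gcd(3,33)=3 -> preserves
  Option C: v=6, gcd(3,6)=3 -> preserves
  Option D: v=55, gcd(3,55)=1 -> changes
  Option E: v=18, gcd(3,18)=3 -> preserves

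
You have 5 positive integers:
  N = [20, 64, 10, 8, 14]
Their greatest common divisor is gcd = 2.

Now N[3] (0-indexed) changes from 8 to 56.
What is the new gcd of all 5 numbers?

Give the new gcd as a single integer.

Numbers: [20, 64, 10, 8, 14], gcd = 2
Change: index 3, 8 -> 56
gcd of the OTHER numbers (without index 3): gcd([20, 64, 10, 14]) = 2
New gcd = gcd(g_others, new_val) = gcd(2, 56) = 2

Answer: 2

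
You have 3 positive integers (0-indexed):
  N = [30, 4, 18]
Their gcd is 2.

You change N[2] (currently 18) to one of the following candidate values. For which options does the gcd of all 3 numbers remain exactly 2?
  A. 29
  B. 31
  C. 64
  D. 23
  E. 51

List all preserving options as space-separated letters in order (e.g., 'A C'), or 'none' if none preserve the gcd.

Old gcd = 2; gcd of others (without N[2]) = 2
New gcd for candidate v: gcd(2, v). Preserves old gcd iff gcd(2, v) = 2.
  Option A: v=29, gcd(2,29)=1 -> changes
  Option B: v=31, gcd(2,31)=1 -> changes
  Option C: v=64, gcd(2,64)=2 -> preserves
  Option D: v=23, gcd(2,23)=1 -> changes
  Option E: v=51, gcd(2,51)=1 -> changes

Answer: C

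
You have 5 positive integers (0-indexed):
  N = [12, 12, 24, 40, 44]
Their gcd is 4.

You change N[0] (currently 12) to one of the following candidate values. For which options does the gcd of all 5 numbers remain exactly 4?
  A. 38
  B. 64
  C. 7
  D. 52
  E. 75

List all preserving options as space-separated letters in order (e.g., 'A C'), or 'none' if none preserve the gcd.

Answer: B D

Derivation:
Old gcd = 4; gcd of others (without N[0]) = 4
New gcd for candidate v: gcd(4, v). Preserves old gcd iff gcd(4, v) = 4.
  Option A: v=38, gcd(4,38)=2 -> changes
  Option B: v=64, gcd(4,64)=4 -> preserves
  Option C: v=7, gcd(4,7)=1 -> changes
  Option D: v=52, gcd(4,52)=4 -> preserves
  Option E: v=75, gcd(4,75)=1 -> changes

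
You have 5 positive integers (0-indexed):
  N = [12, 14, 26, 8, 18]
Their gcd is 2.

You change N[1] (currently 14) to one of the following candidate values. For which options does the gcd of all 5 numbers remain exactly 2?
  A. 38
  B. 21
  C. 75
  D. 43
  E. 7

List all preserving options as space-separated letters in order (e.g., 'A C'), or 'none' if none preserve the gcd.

Answer: A

Derivation:
Old gcd = 2; gcd of others (without N[1]) = 2
New gcd for candidate v: gcd(2, v). Preserves old gcd iff gcd(2, v) = 2.
  Option A: v=38, gcd(2,38)=2 -> preserves
  Option B: v=21, gcd(2,21)=1 -> changes
  Option C: v=75, gcd(2,75)=1 -> changes
  Option D: v=43, gcd(2,43)=1 -> changes
  Option E: v=7, gcd(2,7)=1 -> changes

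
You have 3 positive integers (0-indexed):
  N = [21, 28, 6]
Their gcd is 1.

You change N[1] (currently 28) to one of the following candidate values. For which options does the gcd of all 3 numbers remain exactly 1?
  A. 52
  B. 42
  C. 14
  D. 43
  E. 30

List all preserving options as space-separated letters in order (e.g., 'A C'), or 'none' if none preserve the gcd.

Old gcd = 1; gcd of others (without N[1]) = 3
New gcd for candidate v: gcd(3, v). Preserves old gcd iff gcd(3, v) = 1.
  Option A: v=52, gcd(3,52)=1 -> preserves
  Option B: v=42, gcd(3,42)=3 -> changes
  Option C: v=14, gcd(3,14)=1 -> preserves
  Option D: v=43, gcd(3,43)=1 -> preserves
  Option E: v=30, gcd(3,30)=3 -> changes

Answer: A C D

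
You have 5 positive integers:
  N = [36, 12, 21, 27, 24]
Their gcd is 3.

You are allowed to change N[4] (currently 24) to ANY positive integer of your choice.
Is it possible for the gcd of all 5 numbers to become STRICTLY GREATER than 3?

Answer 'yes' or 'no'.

Current gcd = 3
gcd of all OTHER numbers (without N[4]=24): gcd([36, 12, 21, 27]) = 3
The new gcd after any change is gcd(3, new_value).
This can be at most 3.
Since 3 = old gcd 3, the gcd can only stay the same or decrease.

Answer: no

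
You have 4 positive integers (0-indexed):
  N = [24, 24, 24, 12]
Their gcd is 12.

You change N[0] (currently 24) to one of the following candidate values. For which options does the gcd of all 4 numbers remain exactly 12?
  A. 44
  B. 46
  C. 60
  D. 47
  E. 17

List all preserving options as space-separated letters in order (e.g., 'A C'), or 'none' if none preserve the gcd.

Answer: C

Derivation:
Old gcd = 12; gcd of others (without N[0]) = 12
New gcd for candidate v: gcd(12, v). Preserves old gcd iff gcd(12, v) = 12.
  Option A: v=44, gcd(12,44)=4 -> changes
  Option B: v=46, gcd(12,46)=2 -> changes
  Option C: v=60, gcd(12,60)=12 -> preserves
  Option D: v=47, gcd(12,47)=1 -> changes
  Option E: v=17, gcd(12,17)=1 -> changes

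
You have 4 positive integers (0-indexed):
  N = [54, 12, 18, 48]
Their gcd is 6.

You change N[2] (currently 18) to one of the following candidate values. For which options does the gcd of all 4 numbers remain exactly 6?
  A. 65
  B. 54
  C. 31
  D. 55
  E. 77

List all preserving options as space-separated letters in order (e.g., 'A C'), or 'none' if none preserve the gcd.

Answer: B

Derivation:
Old gcd = 6; gcd of others (without N[2]) = 6
New gcd for candidate v: gcd(6, v). Preserves old gcd iff gcd(6, v) = 6.
  Option A: v=65, gcd(6,65)=1 -> changes
  Option B: v=54, gcd(6,54)=6 -> preserves
  Option C: v=31, gcd(6,31)=1 -> changes
  Option D: v=55, gcd(6,55)=1 -> changes
  Option E: v=77, gcd(6,77)=1 -> changes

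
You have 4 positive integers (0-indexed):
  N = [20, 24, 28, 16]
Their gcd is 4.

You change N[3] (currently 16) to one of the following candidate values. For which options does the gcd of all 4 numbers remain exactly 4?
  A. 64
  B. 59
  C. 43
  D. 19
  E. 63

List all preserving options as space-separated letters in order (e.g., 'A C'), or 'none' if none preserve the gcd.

Old gcd = 4; gcd of others (without N[3]) = 4
New gcd for candidate v: gcd(4, v). Preserves old gcd iff gcd(4, v) = 4.
  Option A: v=64, gcd(4,64)=4 -> preserves
  Option B: v=59, gcd(4,59)=1 -> changes
  Option C: v=43, gcd(4,43)=1 -> changes
  Option D: v=19, gcd(4,19)=1 -> changes
  Option E: v=63, gcd(4,63)=1 -> changes

Answer: A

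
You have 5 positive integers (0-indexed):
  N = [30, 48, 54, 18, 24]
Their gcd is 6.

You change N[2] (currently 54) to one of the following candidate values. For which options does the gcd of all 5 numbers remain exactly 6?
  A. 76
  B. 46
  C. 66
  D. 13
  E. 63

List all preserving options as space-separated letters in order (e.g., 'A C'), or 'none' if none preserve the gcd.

Answer: C

Derivation:
Old gcd = 6; gcd of others (without N[2]) = 6
New gcd for candidate v: gcd(6, v). Preserves old gcd iff gcd(6, v) = 6.
  Option A: v=76, gcd(6,76)=2 -> changes
  Option B: v=46, gcd(6,46)=2 -> changes
  Option C: v=66, gcd(6,66)=6 -> preserves
  Option D: v=13, gcd(6,13)=1 -> changes
  Option E: v=63, gcd(6,63)=3 -> changes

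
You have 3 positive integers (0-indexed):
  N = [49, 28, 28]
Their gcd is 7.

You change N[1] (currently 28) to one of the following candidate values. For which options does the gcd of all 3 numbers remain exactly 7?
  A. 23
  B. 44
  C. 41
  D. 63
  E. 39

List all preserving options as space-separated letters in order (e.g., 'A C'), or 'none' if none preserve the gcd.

Old gcd = 7; gcd of others (without N[1]) = 7
New gcd for candidate v: gcd(7, v). Preserves old gcd iff gcd(7, v) = 7.
  Option A: v=23, gcd(7,23)=1 -> changes
  Option B: v=44, gcd(7,44)=1 -> changes
  Option C: v=41, gcd(7,41)=1 -> changes
  Option D: v=63, gcd(7,63)=7 -> preserves
  Option E: v=39, gcd(7,39)=1 -> changes

Answer: D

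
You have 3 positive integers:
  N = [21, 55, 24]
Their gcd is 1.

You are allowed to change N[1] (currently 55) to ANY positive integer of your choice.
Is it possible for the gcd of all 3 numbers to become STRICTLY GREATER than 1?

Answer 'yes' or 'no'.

Answer: yes

Derivation:
Current gcd = 1
gcd of all OTHER numbers (without N[1]=55): gcd([21, 24]) = 3
The new gcd after any change is gcd(3, new_value).
This can be at most 3.
Since 3 > old gcd 1, the gcd CAN increase (e.g., set N[1] = 3).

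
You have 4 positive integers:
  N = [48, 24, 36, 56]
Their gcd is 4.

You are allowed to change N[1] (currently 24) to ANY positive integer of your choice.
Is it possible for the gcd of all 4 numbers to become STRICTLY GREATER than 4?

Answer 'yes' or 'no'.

Current gcd = 4
gcd of all OTHER numbers (without N[1]=24): gcd([48, 36, 56]) = 4
The new gcd after any change is gcd(4, new_value).
This can be at most 4.
Since 4 = old gcd 4, the gcd can only stay the same or decrease.

Answer: no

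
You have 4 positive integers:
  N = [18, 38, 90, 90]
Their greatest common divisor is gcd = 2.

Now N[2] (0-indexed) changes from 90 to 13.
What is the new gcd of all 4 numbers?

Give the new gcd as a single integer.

Answer: 1

Derivation:
Numbers: [18, 38, 90, 90], gcd = 2
Change: index 2, 90 -> 13
gcd of the OTHER numbers (without index 2): gcd([18, 38, 90]) = 2
New gcd = gcd(g_others, new_val) = gcd(2, 13) = 1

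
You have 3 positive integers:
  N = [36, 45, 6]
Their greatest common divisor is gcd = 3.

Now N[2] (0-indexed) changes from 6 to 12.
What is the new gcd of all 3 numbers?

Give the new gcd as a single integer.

Numbers: [36, 45, 6], gcd = 3
Change: index 2, 6 -> 12
gcd of the OTHER numbers (without index 2): gcd([36, 45]) = 9
New gcd = gcd(g_others, new_val) = gcd(9, 12) = 3

Answer: 3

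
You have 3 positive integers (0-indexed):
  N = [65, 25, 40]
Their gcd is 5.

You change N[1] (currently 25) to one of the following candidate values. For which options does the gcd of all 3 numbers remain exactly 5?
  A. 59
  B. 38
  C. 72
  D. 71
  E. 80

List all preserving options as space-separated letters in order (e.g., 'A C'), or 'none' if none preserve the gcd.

Answer: E

Derivation:
Old gcd = 5; gcd of others (without N[1]) = 5
New gcd for candidate v: gcd(5, v). Preserves old gcd iff gcd(5, v) = 5.
  Option A: v=59, gcd(5,59)=1 -> changes
  Option B: v=38, gcd(5,38)=1 -> changes
  Option C: v=72, gcd(5,72)=1 -> changes
  Option D: v=71, gcd(5,71)=1 -> changes
  Option E: v=80, gcd(5,80)=5 -> preserves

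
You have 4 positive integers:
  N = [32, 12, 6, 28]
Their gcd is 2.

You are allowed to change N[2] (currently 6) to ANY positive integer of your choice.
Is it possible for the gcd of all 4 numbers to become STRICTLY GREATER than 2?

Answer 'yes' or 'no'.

Answer: yes

Derivation:
Current gcd = 2
gcd of all OTHER numbers (without N[2]=6): gcd([32, 12, 28]) = 4
The new gcd after any change is gcd(4, new_value).
This can be at most 4.
Since 4 > old gcd 2, the gcd CAN increase (e.g., set N[2] = 4).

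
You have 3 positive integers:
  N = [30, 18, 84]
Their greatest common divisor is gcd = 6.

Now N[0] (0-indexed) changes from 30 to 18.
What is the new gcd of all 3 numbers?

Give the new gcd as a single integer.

Numbers: [30, 18, 84], gcd = 6
Change: index 0, 30 -> 18
gcd of the OTHER numbers (without index 0): gcd([18, 84]) = 6
New gcd = gcd(g_others, new_val) = gcd(6, 18) = 6

Answer: 6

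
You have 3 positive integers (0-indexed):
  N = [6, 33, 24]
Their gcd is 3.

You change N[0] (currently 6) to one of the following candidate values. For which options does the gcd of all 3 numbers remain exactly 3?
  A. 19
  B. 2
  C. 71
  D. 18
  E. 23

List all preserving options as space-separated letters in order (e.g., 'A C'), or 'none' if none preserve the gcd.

Answer: D

Derivation:
Old gcd = 3; gcd of others (without N[0]) = 3
New gcd for candidate v: gcd(3, v). Preserves old gcd iff gcd(3, v) = 3.
  Option A: v=19, gcd(3,19)=1 -> changes
  Option B: v=2, gcd(3,2)=1 -> changes
  Option C: v=71, gcd(3,71)=1 -> changes
  Option D: v=18, gcd(3,18)=3 -> preserves
  Option E: v=23, gcd(3,23)=1 -> changes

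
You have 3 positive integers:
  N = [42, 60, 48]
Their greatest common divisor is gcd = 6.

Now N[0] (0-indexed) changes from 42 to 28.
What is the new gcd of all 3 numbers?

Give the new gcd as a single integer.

Numbers: [42, 60, 48], gcd = 6
Change: index 0, 42 -> 28
gcd of the OTHER numbers (without index 0): gcd([60, 48]) = 12
New gcd = gcd(g_others, new_val) = gcd(12, 28) = 4

Answer: 4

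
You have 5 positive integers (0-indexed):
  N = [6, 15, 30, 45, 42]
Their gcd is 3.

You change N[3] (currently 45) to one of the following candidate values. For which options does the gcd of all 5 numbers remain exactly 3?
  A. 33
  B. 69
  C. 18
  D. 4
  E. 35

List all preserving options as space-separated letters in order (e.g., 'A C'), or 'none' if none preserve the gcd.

Old gcd = 3; gcd of others (without N[3]) = 3
New gcd for candidate v: gcd(3, v). Preserves old gcd iff gcd(3, v) = 3.
  Option A: v=33, gcd(3,33)=3 -> preserves
  Option B: v=69, gcd(3,69)=3 -> preserves
  Option C: v=18, gcd(3,18)=3 -> preserves
  Option D: v=4, gcd(3,4)=1 -> changes
  Option E: v=35, gcd(3,35)=1 -> changes

Answer: A B C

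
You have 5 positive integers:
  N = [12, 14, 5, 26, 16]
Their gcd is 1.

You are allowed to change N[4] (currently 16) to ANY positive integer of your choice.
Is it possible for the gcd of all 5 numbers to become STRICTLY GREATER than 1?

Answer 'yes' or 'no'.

Current gcd = 1
gcd of all OTHER numbers (without N[4]=16): gcd([12, 14, 5, 26]) = 1
The new gcd after any change is gcd(1, new_value).
This can be at most 1.
Since 1 = old gcd 1, the gcd can only stay the same or decrease.

Answer: no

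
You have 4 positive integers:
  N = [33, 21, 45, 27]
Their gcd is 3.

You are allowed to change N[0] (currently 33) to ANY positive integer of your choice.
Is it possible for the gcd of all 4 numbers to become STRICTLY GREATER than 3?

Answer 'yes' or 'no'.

Current gcd = 3
gcd of all OTHER numbers (without N[0]=33): gcd([21, 45, 27]) = 3
The new gcd after any change is gcd(3, new_value).
This can be at most 3.
Since 3 = old gcd 3, the gcd can only stay the same or decrease.

Answer: no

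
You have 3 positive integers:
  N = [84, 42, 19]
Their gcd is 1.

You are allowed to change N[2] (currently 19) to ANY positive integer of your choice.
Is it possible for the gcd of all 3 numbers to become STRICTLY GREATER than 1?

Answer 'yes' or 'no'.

Answer: yes

Derivation:
Current gcd = 1
gcd of all OTHER numbers (without N[2]=19): gcd([84, 42]) = 42
The new gcd after any change is gcd(42, new_value).
This can be at most 42.
Since 42 > old gcd 1, the gcd CAN increase (e.g., set N[2] = 42).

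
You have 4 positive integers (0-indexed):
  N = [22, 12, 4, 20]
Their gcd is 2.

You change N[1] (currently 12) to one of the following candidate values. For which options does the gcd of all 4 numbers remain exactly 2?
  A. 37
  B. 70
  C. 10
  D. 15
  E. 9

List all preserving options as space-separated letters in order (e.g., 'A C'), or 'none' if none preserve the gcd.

Answer: B C

Derivation:
Old gcd = 2; gcd of others (without N[1]) = 2
New gcd for candidate v: gcd(2, v). Preserves old gcd iff gcd(2, v) = 2.
  Option A: v=37, gcd(2,37)=1 -> changes
  Option B: v=70, gcd(2,70)=2 -> preserves
  Option C: v=10, gcd(2,10)=2 -> preserves
  Option D: v=15, gcd(2,15)=1 -> changes
  Option E: v=9, gcd(2,9)=1 -> changes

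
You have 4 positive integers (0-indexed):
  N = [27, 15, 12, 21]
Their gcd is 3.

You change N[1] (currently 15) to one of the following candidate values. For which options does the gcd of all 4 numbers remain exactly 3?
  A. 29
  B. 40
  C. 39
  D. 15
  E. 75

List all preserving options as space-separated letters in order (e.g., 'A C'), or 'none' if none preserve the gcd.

Answer: C D E

Derivation:
Old gcd = 3; gcd of others (without N[1]) = 3
New gcd for candidate v: gcd(3, v). Preserves old gcd iff gcd(3, v) = 3.
  Option A: v=29, gcd(3,29)=1 -> changes
  Option B: v=40, gcd(3,40)=1 -> changes
  Option C: v=39, gcd(3,39)=3 -> preserves
  Option D: v=15, gcd(3,15)=3 -> preserves
  Option E: v=75, gcd(3,75)=3 -> preserves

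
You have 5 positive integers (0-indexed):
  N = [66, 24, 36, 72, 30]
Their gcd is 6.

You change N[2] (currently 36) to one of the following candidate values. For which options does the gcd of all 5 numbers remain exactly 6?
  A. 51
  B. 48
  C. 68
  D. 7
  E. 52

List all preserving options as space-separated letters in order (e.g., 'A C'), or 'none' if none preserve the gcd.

Answer: B

Derivation:
Old gcd = 6; gcd of others (without N[2]) = 6
New gcd for candidate v: gcd(6, v). Preserves old gcd iff gcd(6, v) = 6.
  Option A: v=51, gcd(6,51)=3 -> changes
  Option B: v=48, gcd(6,48)=6 -> preserves
  Option C: v=68, gcd(6,68)=2 -> changes
  Option D: v=7, gcd(6,7)=1 -> changes
  Option E: v=52, gcd(6,52)=2 -> changes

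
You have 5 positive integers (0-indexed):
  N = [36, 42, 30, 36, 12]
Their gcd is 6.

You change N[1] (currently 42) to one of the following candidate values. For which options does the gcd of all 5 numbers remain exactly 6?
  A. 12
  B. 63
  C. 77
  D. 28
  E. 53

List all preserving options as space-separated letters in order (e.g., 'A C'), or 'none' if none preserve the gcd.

Old gcd = 6; gcd of others (without N[1]) = 6
New gcd for candidate v: gcd(6, v). Preserves old gcd iff gcd(6, v) = 6.
  Option A: v=12, gcd(6,12)=6 -> preserves
  Option B: v=63, gcd(6,63)=3 -> changes
  Option C: v=77, gcd(6,77)=1 -> changes
  Option D: v=28, gcd(6,28)=2 -> changes
  Option E: v=53, gcd(6,53)=1 -> changes

Answer: A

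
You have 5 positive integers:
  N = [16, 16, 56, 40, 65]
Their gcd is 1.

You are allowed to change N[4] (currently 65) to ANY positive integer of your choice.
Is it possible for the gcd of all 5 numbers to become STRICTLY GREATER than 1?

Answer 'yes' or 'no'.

Answer: yes

Derivation:
Current gcd = 1
gcd of all OTHER numbers (without N[4]=65): gcd([16, 16, 56, 40]) = 8
The new gcd after any change is gcd(8, new_value).
This can be at most 8.
Since 8 > old gcd 1, the gcd CAN increase (e.g., set N[4] = 8).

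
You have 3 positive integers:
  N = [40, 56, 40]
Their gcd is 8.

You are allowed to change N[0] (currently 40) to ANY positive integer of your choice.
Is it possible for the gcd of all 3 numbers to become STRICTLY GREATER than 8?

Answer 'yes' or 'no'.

Current gcd = 8
gcd of all OTHER numbers (without N[0]=40): gcd([56, 40]) = 8
The new gcd after any change is gcd(8, new_value).
This can be at most 8.
Since 8 = old gcd 8, the gcd can only stay the same or decrease.

Answer: no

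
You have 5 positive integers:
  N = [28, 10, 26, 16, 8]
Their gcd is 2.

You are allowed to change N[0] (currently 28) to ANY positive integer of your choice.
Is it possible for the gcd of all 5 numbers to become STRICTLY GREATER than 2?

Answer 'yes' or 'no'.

Answer: no

Derivation:
Current gcd = 2
gcd of all OTHER numbers (without N[0]=28): gcd([10, 26, 16, 8]) = 2
The new gcd after any change is gcd(2, new_value).
This can be at most 2.
Since 2 = old gcd 2, the gcd can only stay the same or decrease.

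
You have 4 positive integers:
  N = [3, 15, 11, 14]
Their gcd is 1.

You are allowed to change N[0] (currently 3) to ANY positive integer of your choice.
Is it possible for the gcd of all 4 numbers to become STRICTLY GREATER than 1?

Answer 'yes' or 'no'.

Answer: no

Derivation:
Current gcd = 1
gcd of all OTHER numbers (without N[0]=3): gcd([15, 11, 14]) = 1
The new gcd after any change is gcd(1, new_value).
This can be at most 1.
Since 1 = old gcd 1, the gcd can only stay the same or decrease.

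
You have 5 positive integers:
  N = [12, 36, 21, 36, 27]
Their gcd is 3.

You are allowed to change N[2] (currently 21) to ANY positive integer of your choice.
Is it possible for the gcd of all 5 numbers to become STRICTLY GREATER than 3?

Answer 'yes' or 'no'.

Current gcd = 3
gcd of all OTHER numbers (without N[2]=21): gcd([12, 36, 36, 27]) = 3
The new gcd after any change is gcd(3, new_value).
This can be at most 3.
Since 3 = old gcd 3, the gcd can only stay the same or decrease.

Answer: no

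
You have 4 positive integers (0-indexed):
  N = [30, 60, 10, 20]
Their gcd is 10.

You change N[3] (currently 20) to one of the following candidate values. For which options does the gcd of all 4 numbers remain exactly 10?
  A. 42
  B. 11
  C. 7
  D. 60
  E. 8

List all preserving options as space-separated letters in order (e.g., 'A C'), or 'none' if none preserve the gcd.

Old gcd = 10; gcd of others (without N[3]) = 10
New gcd for candidate v: gcd(10, v). Preserves old gcd iff gcd(10, v) = 10.
  Option A: v=42, gcd(10,42)=2 -> changes
  Option B: v=11, gcd(10,11)=1 -> changes
  Option C: v=7, gcd(10,7)=1 -> changes
  Option D: v=60, gcd(10,60)=10 -> preserves
  Option E: v=8, gcd(10,8)=2 -> changes

Answer: D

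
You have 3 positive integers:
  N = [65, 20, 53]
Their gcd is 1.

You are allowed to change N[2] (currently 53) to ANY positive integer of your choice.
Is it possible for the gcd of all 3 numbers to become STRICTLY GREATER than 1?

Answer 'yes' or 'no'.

Answer: yes

Derivation:
Current gcd = 1
gcd of all OTHER numbers (without N[2]=53): gcd([65, 20]) = 5
The new gcd after any change is gcd(5, new_value).
This can be at most 5.
Since 5 > old gcd 1, the gcd CAN increase (e.g., set N[2] = 5).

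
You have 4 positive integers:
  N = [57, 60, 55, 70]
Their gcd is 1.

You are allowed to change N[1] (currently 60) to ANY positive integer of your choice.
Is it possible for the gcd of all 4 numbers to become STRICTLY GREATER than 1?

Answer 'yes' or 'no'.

Answer: no

Derivation:
Current gcd = 1
gcd of all OTHER numbers (without N[1]=60): gcd([57, 55, 70]) = 1
The new gcd after any change is gcd(1, new_value).
This can be at most 1.
Since 1 = old gcd 1, the gcd can only stay the same or decrease.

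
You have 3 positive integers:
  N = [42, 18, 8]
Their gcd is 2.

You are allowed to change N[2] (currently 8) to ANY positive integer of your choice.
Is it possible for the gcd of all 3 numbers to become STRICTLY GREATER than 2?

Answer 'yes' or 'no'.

Answer: yes

Derivation:
Current gcd = 2
gcd of all OTHER numbers (without N[2]=8): gcd([42, 18]) = 6
The new gcd after any change is gcd(6, new_value).
This can be at most 6.
Since 6 > old gcd 2, the gcd CAN increase (e.g., set N[2] = 6).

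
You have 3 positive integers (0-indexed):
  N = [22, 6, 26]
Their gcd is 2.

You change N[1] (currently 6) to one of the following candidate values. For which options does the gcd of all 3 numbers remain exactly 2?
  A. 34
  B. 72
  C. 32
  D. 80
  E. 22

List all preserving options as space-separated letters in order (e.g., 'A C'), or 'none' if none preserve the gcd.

Old gcd = 2; gcd of others (without N[1]) = 2
New gcd for candidate v: gcd(2, v). Preserves old gcd iff gcd(2, v) = 2.
  Option A: v=34, gcd(2,34)=2 -> preserves
  Option B: v=72, gcd(2,72)=2 -> preserves
  Option C: v=32, gcd(2,32)=2 -> preserves
  Option D: v=80, gcd(2,80)=2 -> preserves
  Option E: v=22, gcd(2,22)=2 -> preserves

Answer: A B C D E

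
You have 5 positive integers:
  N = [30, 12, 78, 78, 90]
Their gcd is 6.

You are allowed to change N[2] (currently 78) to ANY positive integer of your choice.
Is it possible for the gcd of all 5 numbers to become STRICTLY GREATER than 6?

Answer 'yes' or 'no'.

Current gcd = 6
gcd of all OTHER numbers (without N[2]=78): gcd([30, 12, 78, 90]) = 6
The new gcd after any change is gcd(6, new_value).
This can be at most 6.
Since 6 = old gcd 6, the gcd can only stay the same or decrease.

Answer: no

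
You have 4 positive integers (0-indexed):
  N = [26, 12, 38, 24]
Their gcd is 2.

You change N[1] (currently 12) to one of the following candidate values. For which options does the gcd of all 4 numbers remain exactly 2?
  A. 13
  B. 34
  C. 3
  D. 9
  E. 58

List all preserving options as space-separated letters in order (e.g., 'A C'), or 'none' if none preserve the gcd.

Old gcd = 2; gcd of others (without N[1]) = 2
New gcd for candidate v: gcd(2, v). Preserves old gcd iff gcd(2, v) = 2.
  Option A: v=13, gcd(2,13)=1 -> changes
  Option B: v=34, gcd(2,34)=2 -> preserves
  Option C: v=3, gcd(2,3)=1 -> changes
  Option D: v=9, gcd(2,9)=1 -> changes
  Option E: v=58, gcd(2,58)=2 -> preserves

Answer: B E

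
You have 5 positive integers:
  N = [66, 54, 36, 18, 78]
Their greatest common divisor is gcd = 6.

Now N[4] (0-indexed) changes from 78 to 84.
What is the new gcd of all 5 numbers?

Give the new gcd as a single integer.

Answer: 6

Derivation:
Numbers: [66, 54, 36, 18, 78], gcd = 6
Change: index 4, 78 -> 84
gcd of the OTHER numbers (without index 4): gcd([66, 54, 36, 18]) = 6
New gcd = gcd(g_others, new_val) = gcd(6, 84) = 6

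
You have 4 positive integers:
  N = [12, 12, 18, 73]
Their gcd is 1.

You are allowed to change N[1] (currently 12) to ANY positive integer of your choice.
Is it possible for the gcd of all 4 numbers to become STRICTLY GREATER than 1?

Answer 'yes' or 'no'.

Current gcd = 1
gcd of all OTHER numbers (without N[1]=12): gcd([12, 18, 73]) = 1
The new gcd after any change is gcd(1, new_value).
This can be at most 1.
Since 1 = old gcd 1, the gcd can only stay the same or decrease.

Answer: no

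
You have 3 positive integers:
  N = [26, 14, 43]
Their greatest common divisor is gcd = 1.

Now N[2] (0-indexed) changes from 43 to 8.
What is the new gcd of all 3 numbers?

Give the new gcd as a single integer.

Answer: 2

Derivation:
Numbers: [26, 14, 43], gcd = 1
Change: index 2, 43 -> 8
gcd of the OTHER numbers (without index 2): gcd([26, 14]) = 2
New gcd = gcd(g_others, new_val) = gcd(2, 8) = 2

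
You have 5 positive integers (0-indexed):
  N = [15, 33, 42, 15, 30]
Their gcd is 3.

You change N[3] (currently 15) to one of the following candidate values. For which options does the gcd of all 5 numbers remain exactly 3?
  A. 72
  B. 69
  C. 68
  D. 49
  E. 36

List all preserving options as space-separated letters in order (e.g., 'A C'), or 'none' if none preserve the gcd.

Old gcd = 3; gcd of others (without N[3]) = 3
New gcd for candidate v: gcd(3, v). Preserves old gcd iff gcd(3, v) = 3.
  Option A: v=72, gcd(3,72)=3 -> preserves
  Option B: v=69, gcd(3,69)=3 -> preserves
  Option C: v=68, gcd(3,68)=1 -> changes
  Option D: v=49, gcd(3,49)=1 -> changes
  Option E: v=36, gcd(3,36)=3 -> preserves

Answer: A B E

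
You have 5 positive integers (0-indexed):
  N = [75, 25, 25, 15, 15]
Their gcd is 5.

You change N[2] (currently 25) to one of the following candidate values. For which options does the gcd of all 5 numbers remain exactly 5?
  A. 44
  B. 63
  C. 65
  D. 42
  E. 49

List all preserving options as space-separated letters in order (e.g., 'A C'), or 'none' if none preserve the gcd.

Old gcd = 5; gcd of others (without N[2]) = 5
New gcd for candidate v: gcd(5, v). Preserves old gcd iff gcd(5, v) = 5.
  Option A: v=44, gcd(5,44)=1 -> changes
  Option B: v=63, gcd(5,63)=1 -> changes
  Option C: v=65, gcd(5,65)=5 -> preserves
  Option D: v=42, gcd(5,42)=1 -> changes
  Option E: v=49, gcd(5,49)=1 -> changes

Answer: C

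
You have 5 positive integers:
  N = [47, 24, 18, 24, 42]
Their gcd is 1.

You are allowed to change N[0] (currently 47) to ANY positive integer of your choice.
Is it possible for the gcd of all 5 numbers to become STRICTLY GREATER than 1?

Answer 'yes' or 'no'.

Current gcd = 1
gcd of all OTHER numbers (without N[0]=47): gcd([24, 18, 24, 42]) = 6
The new gcd after any change is gcd(6, new_value).
This can be at most 6.
Since 6 > old gcd 1, the gcd CAN increase (e.g., set N[0] = 6).

Answer: yes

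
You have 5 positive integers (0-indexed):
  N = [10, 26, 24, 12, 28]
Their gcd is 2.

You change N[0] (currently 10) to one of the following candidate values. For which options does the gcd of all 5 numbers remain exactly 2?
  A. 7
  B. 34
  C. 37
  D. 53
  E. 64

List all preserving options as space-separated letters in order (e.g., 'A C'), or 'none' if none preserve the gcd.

Old gcd = 2; gcd of others (without N[0]) = 2
New gcd for candidate v: gcd(2, v). Preserves old gcd iff gcd(2, v) = 2.
  Option A: v=7, gcd(2,7)=1 -> changes
  Option B: v=34, gcd(2,34)=2 -> preserves
  Option C: v=37, gcd(2,37)=1 -> changes
  Option D: v=53, gcd(2,53)=1 -> changes
  Option E: v=64, gcd(2,64)=2 -> preserves

Answer: B E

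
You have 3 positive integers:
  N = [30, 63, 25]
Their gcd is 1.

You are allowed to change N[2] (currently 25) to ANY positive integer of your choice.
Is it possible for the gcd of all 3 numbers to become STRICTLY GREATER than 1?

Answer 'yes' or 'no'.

Answer: yes

Derivation:
Current gcd = 1
gcd of all OTHER numbers (without N[2]=25): gcd([30, 63]) = 3
The new gcd after any change is gcd(3, new_value).
This can be at most 3.
Since 3 > old gcd 1, the gcd CAN increase (e.g., set N[2] = 3).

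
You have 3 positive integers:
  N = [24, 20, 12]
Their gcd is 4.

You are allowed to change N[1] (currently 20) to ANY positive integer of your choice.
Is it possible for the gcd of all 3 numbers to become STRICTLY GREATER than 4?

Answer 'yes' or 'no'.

Answer: yes

Derivation:
Current gcd = 4
gcd of all OTHER numbers (without N[1]=20): gcd([24, 12]) = 12
The new gcd after any change is gcd(12, new_value).
This can be at most 12.
Since 12 > old gcd 4, the gcd CAN increase (e.g., set N[1] = 12).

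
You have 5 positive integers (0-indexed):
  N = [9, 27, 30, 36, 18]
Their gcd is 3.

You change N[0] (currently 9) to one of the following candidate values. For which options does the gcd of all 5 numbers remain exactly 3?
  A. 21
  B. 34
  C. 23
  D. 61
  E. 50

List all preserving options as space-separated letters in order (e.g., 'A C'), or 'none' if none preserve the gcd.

Old gcd = 3; gcd of others (without N[0]) = 3
New gcd for candidate v: gcd(3, v). Preserves old gcd iff gcd(3, v) = 3.
  Option A: v=21, gcd(3,21)=3 -> preserves
  Option B: v=34, gcd(3,34)=1 -> changes
  Option C: v=23, gcd(3,23)=1 -> changes
  Option D: v=61, gcd(3,61)=1 -> changes
  Option E: v=50, gcd(3,50)=1 -> changes

Answer: A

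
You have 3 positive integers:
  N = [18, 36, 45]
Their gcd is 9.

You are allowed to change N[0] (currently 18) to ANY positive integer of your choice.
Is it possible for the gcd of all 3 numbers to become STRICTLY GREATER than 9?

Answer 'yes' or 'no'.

Current gcd = 9
gcd of all OTHER numbers (without N[0]=18): gcd([36, 45]) = 9
The new gcd after any change is gcd(9, new_value).
This can be at most 9.
Since 9 = old gcd 9, the gcd can only stay the same or decrease.

Answer: no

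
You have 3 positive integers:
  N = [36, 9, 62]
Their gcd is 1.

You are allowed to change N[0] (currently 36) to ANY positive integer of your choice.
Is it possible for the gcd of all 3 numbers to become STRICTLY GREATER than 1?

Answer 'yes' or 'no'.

Answer: no

Derivation:
Current gcd = 1
gcd of all OTHER numbers (without N[0]=36): gcd([9, 62]) = 1
The new gcd after any change is gcd(1, new_value).
This can be at most 1.
Since 1 = old gcd 1, the gcd can only stay the same or decrease.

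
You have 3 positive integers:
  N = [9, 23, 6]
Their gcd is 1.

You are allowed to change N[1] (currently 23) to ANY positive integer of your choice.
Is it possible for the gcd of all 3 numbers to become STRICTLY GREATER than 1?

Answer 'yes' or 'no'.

Current gcd = 1
gcd of all OTHER numbers (without N[1]=23): gcd([9, 6]) = 3
The new gcd after any change is gcd(3, new_value).
This can be at most 3.
Since 3 > old gcd 1, the gcd CAN increase (e.g., set N[1] = 3).

Answer: yes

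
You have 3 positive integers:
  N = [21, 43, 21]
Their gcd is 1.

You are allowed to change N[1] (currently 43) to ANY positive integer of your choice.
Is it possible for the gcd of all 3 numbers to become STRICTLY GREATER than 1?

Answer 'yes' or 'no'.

Answer: yes

Derivation:
Current gcd = 1
gcd of all OTHER numbers (without N[1]=43): gcd([21, 21]) = 21
The new gcd after any change is gcd(21, new_value).
This can be at most 21.
Since 21 > old gcd 1, the gcd CAN increase (e.g., set N[1] = 21).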